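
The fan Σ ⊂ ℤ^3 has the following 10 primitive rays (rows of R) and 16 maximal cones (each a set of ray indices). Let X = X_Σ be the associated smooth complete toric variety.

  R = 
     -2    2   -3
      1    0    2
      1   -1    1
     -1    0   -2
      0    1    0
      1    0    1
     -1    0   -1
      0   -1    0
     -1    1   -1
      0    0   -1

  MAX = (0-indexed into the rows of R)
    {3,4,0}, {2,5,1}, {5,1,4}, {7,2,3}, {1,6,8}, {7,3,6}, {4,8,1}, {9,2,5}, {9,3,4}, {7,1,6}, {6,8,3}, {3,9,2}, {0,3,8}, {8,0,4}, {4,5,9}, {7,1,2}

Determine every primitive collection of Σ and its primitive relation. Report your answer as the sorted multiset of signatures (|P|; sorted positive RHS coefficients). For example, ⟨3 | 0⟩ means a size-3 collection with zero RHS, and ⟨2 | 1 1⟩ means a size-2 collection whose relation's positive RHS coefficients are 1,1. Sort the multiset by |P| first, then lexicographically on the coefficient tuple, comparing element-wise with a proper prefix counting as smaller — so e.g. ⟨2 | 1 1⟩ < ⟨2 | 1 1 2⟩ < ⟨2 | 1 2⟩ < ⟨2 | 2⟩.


Σ has 22 primitive collections:

  P = {1,3}:  v_{1} + v_{3} = 0  →  sig = ⟨2 | 0⟩
  P = {2,8}:  v_{2} + v_{8} = 0  →  sig = ⟨2 | 0⟩
  P = {4,7}:  v_{4} + v_{7} = 0  →  sig = ⟨2 | 0⟩
  P = {5,6}:  v_{5} + v_{6} = 0  →  sig = ⟨2 | 0⟩
  P = {1,9}:  v_{1} + v_{9} = v_{5}  →  sig = ⟨2 | 1⟩
  P = {2,4}:  v_{2} + v_{4} = v_{5}  →  sig = ⟨2 | 1⟩
  P = {2,6}:  v_{2} + v_{6} = v_{7}  →  sig = ⟨2 | 1⟩
  P = {3,5}:  v_{3} + v_{5} = v_{9}  →  sig = ⟨2 | 1⟩
  P = {4,6}:  v_{4} + v_{6} = v_{8}  →  sig = ⟨2 | 1⟩
  P = {5,7}:  v_{5} + v_{7} = v_{2}  →  sig = ⟨2 | 1⟩
  P = {5,8}:  v_{5} + v_{8} = v_{4}  →  sig = ⟨2 | 1⟩
  P = {6,9}:  v_{6} + v_{9} = v_{3}  →  sig = ⟨2 | 1⟩
  P = {7,8}:  v_{7} + v_{8} = v_{6}  →  sig = ⟨2 | 1⟩
  P = {0,1}:  v_{0} + v_{1} = v_{4} + v_{8}  →  sig = ⟨2 | 1 1⟩
  P = {0,2}:  v_{0} + v_{2} = v_{3} + v_{4}  →  sig = ⟨2 | 1 1⟩
  P = {0,7}:  v_{0} + v_{7} = v_{3} + v_{8}  →  sig = ⟨2 | 1 1⟩
  P = {7,9}:  v_{7} + v_{9} = v_{2} + v_{3}  →  sig = ⟨2 | 1 1⟩
  P = {8,9}:  v_{8} + v_{9} = v_{3} + v_{4}  →  sig = ⟨2 | 1 1⟩
  P = {0,5}:  v_{0} + v_{5} = v_{3} + 2·v_{4}  →  sig = ⟨2 | 1 2⟩
  P = {0,6}:  v_{0} + v_{6} = v_{3} + 2·v_{8}  →  sig = ⟨2 | 1 2⟩
  P = {0,9}:  v_{0} + v_{9} = 2·v_{3} + 2·v_{4}  →  sig = ⟨2 | 2 2⟩
  P = {3,4,8}:  v_{3} + v_{4} + v_{8} = v_{0}  →  sig = ⟨3 | 1⟩

so the primitive-relation signature multiset is
{ ⟨2 | 0⟩ ×4,  ⟨2 | 1⟩ ×9,  ⟨2 | 1 1⟩ ×5,  ⟨2 | 1 2⟩ ×2,  ⟨2 | 2 2⟩,  ⟨3 | 1⟩ }


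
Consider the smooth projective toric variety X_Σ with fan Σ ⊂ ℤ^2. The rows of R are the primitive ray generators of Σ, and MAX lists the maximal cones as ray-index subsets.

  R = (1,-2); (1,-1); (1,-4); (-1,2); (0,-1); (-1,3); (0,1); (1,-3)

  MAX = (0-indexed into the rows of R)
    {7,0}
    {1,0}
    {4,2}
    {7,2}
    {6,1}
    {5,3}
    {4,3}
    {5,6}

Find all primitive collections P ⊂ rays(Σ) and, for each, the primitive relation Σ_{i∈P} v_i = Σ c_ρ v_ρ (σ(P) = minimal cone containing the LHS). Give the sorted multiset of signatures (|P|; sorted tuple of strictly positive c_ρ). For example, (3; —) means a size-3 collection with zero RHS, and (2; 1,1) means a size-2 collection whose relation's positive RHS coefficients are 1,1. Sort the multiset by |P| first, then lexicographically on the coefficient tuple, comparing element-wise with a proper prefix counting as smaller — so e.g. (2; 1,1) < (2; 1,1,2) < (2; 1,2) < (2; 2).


Δ(Σ) — 8 vertices, 20 min non-faces:

  {0,3}:  v_{0} + v_{3} = 0 ; sig = (2; —)
  {4,6}:  v_{4} + v_{6} = 0 ; sig = (2; —)
  {5,7}:  v_{5} + v_{7} = 0 ; sig = (2; —)
  {0,4}:  v_{0} + v_{4} = v_{7} ; sig = (2; 1)
  {0,5}:  v_{0} + v_{5} = v_{6} ; sig = (2; 1)
  {0,6}:  v_{0} + v_{6} = v_{1} ; sig = (2; 1)
  {1,3}:  v_{1} + v_{3} = v_{6} ; sig = (2; 1)
  {1,4}:  v_{1} + v_{4} = v_{0} ; sig = (2; 1)
  {2,5}:  v_{2} + v_{5} = v_{4} ; sig = (2; 1)
  {2,6}:  v_{2} + v_{6} = v_{7} ; sig = (2; 1)
  {3,6}:  v_{3} + v_{6} = v_{5} ; sig = (2; 1)
  {3,7}:  v_{3} + v_{7} = v_{4} ; sig = (2; 1)
  {4,5}:  v_{4} + v_{5} = v_{3} ; sig = (2; 1)
  {4,7}:  v_{4} + v_{7} = v_{2} ; sig = (2; 1)
  {6,7}:  v_{6} + v_{7} = v_{0} ; sig = (2; 1)
  {1,2}:  v_{1} + v_{2} = v_{0} + v_{7} ; sig = (2; 1,1)
  {0,2}:  v_{0} + v_{2} = 2·v_{7} ; sig = (2; 2)
  {1,5}:  v_{1} + v_{5} = 2·v_{6} ; sig = (2; 2)
  {1,7}:  v_{1} + v_{7} = 2·v_{0} ; sig = (2; 2)
  {2,3}:  v_{2} + v_{3} = 2·v_{4} ; sig = (2; 2)

Sorted signature multiset PRS(X):
    (2; —)
    (2; —)
    (2; —)
    (2; 1)
    (2; 1)
    (2; 1)
    (2; 1)
    (2; 1)
    (2; 1)
    (2; 1)
    (2; 1)
    (2; 1)
    (2; 1)
    (2; 1)
    (2; 1)
    (2; 1,1)
    (2; 2)
    (2; 2)
    (2; 2)
    (2; 2)


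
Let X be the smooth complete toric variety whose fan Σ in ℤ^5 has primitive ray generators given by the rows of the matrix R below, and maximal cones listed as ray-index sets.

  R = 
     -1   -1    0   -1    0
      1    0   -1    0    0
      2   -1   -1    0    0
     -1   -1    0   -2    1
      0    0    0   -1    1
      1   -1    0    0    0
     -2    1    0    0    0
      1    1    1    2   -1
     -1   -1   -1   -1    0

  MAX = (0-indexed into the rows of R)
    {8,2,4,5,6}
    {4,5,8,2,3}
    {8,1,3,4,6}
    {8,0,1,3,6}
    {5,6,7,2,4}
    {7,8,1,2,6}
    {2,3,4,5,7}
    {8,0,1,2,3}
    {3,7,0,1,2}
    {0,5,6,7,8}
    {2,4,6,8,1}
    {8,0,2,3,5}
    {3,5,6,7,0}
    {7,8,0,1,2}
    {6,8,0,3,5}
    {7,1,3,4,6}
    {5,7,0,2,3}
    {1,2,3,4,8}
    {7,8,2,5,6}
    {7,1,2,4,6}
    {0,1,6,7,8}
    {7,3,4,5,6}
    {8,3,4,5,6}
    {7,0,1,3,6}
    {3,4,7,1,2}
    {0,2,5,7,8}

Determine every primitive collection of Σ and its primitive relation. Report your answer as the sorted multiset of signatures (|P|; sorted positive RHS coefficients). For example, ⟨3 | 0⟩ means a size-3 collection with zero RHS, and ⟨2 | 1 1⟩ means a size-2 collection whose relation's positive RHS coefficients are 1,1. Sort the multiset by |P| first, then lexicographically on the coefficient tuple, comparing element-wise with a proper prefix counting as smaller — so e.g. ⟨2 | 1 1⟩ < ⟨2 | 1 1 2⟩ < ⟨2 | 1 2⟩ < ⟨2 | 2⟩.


Δ(Σ) — 9 vertices, 6 min non-faces:

  {0,4}:  v_{0} + v_{4} = v_{3}  so sig = ⟨2 | 1⟩
  {1,5}:  v_{1} + v_{5} = v_{2}  so sig = ⟨2 | 1⟩
  {4,7,8}:  v_{4} + v_{7} + v_{8} = 0  so sig = ⟨3 | 0⟩
  {0,2,6}:  v_{0} + v_{2} + v_{6} = v_{8}  so sig = ⟨3 | 1⟩
  {3,7,8}:  v_{3} + v_{7} + v_{8} = v_{0}  so sig = ⟨3 | 1⟩
  {2,3,6}:  v_{2} + v_{3} + v_{6} = v_{4} + v_{8}  so sig = ⟨3 | 1 1⟩

Sorted signature multiset PRS(X):
    ⟨2 | 1⟩
    ⟨2 | 1⟩
    ⟨3 | 0⟩
    ⟨3 | 1⟩
    ⟨3 | 1⟩
    ⟨3 | 1 1⟩


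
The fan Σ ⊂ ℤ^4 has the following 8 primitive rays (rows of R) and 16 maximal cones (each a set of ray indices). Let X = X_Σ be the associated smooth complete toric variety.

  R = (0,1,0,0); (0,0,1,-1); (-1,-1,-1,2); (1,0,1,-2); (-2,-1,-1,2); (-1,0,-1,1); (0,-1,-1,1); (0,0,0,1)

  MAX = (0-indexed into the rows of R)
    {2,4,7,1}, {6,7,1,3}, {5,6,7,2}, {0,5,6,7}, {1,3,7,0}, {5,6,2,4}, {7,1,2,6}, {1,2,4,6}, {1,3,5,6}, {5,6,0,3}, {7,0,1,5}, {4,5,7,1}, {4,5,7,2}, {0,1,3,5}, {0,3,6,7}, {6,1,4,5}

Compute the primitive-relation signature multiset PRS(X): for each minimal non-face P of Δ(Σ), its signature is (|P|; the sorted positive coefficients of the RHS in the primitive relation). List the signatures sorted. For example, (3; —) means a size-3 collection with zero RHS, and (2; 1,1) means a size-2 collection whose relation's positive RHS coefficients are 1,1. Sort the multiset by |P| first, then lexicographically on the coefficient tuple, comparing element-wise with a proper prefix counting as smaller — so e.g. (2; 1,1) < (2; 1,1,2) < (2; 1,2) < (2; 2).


9 minimal non-faces of Δ(Σ) (on 8 rays):

  {0,2}:  v_{0} + v_{2} = v_{5} + v_{7} ; sig = (2; 1,1)
  {2,3}:  v_{2} + v_{3} = v_{1} + v_{6} ; sig = (2; 1,1)
  {0,4}:  v_{0} + v_{4} = v_{1} + 2·v_{5} + v_{7} ; sig = (2; 1,1,2)
  {3,4}:  v_{3} + v_{4} = 2·v_{1} + v_{5} + v_{6} ; sig = (2; 1,1,2)
  {0,1,6}:  v_{0} + v_{1} + v_{6} = 0 ; sig = (3; —)
  {3,5,7}:  v_{3} + v_{5} + v_{7} = 0 ; sig = (3; —)
  {1,2,5}:  v_{1} + v_{2} + v_{5} = v_{4} ; sig = (3; 1)
  {4,6,7}:  v_{4} + v_{6} + v_{7} = 2·v_{2} ; sig = (3; 2)
  {1,5,6,7}:  v_{1} + v_{5} + v_{6} + v_{7} = v_{2} ; sig = (4; 1)

Signatures (|P|; sorted positive RHS coefficients), sorted:
    (2; 1,1)
    (2; 1,1)
    (2; 1,1,2)
    (2; 1,1,2)
    (3; —)
    (3; —)
    (3; 1)
    (3; 2)
    (4; 1)


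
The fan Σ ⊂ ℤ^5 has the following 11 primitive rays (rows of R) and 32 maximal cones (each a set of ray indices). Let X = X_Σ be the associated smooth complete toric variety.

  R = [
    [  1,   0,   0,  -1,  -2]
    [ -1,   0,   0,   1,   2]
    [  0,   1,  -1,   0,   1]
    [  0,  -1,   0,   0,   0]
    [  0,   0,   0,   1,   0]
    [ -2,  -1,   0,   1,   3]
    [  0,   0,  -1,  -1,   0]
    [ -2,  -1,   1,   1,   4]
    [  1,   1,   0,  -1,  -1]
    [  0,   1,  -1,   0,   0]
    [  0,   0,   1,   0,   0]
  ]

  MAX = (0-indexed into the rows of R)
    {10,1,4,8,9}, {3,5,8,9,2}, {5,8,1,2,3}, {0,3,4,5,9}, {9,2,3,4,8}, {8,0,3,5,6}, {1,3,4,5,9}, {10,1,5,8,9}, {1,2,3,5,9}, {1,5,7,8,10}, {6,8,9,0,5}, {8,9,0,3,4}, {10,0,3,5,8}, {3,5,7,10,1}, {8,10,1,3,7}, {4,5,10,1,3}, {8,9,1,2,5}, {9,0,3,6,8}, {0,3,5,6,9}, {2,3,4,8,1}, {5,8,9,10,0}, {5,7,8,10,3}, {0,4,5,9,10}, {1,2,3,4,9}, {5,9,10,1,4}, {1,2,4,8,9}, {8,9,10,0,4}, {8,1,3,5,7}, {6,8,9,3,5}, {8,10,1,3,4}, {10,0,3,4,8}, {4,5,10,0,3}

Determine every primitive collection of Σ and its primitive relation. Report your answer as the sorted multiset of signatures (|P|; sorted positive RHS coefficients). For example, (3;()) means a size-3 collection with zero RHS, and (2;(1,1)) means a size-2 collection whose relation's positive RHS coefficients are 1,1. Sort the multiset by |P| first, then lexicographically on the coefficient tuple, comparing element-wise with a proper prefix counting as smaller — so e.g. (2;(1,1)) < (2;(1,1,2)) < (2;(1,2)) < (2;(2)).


18 collections generate NE(X_Σ); each relation:

  P = {0,1}:  v_{0} + v_{1} = 0 ; sig = (2;())
  P = {2,10}:  v_{2} + v_{10} = v_{1} + v_{8} ; sig = (2;(1,1))
  P = {4,6}:  v_{4} + v_{6} = v_{3} + v_{9} ; sig = (2;(1,1))
  P = {0,2}:  v_{0} + v_{2} = v_{3} + v_{8} + v_{9} ; sig = (2;(1,1,1))
  P = {6,10}:  v_{6} + v_{10} = v_{0} + v_{5} + v_{8} ; sig = (2;(1,1,1))
  P = {7,9}:  v_{7} + v_{9} = v_{1} + v_{5} + v_{8} ; sig = (2;(1,1,1))
  P = {0,7}:  v_{0} + v_{7} = v_{3} + v_{5} + v_{8} + v_{10} ; sig = (2;(1,1,1,1))
  P = {1,6}:  v_{1} + v_{6} = v_{3} + v_{5} + v_{8} + v_{9} ; sig = (2;(1,1,1,1))
  P = {4,7}:  v_{4} + v_{7} = 2·v_{1} + v_{3} + v_{10} ; sig = (2;(1,1,2))
  P = {2,7}:  v_{2} + v_{7} = 2·v_{1} + v_{3} + v_{5} + 2·v_{8} ; sig = (2;(1,1,2,2))
  P = {6,7}:  v_{6} + v_{7} = v_{3} + 2·v_{5} + 2·v_{8} ; sig = (2;(1,2,2))
  P = {2,6}:  v_{2} + v_{6} = 2·v_{3} + v_{5} + 2·v_{8} + 2·v_{9} ; sig = (2;(1,2,2,2))
  P = {3,9,10}:  v_{3} + v_{9} + v_{10} = 0 ; sig = (3;())
  P = {4,5,8}:  v_{4} + v_{5} + v_{8} = v_{1} ; sig = (3;(1))
  P = {2,4,5}:  v_{2} + v_{4} + v_{5} = 2·v_{1} + v_{3} + v_{9} ; sig = (3;(1,1,2))
  P = {1,3,8,9}:  v_{1} + v_{3} + v_{8} + v_{9} = v_{2} ; sig = (4;(1))
  P = {0,3,5,8,9}:  v_{0} + v_{3} + v_{5} + v_{8} + v_{9} = v_{6} ; sig = (5;(1))
  P = {1,3,5,8,10}:  v_{1} + v_{3} + v_{5} + v_{8} + v_{10} = v_{7} ; sig = (5;(1))

Sorted signature multiset PRS(X):
{ (2;()),  (2;(1,1)) ×2,  (2;(1,1,1)) ×3,  (2;(1,1,1,1)) ×2,  (2;(1,1,2)),  (2;(1,1,2,2)),  (2;(1,2,2)),  (2;(1,2,2,2)),  (3;()),  (3;(1)),  (3;(1,1,2)),  (4;(1)),  (5;(1)) ×2 }


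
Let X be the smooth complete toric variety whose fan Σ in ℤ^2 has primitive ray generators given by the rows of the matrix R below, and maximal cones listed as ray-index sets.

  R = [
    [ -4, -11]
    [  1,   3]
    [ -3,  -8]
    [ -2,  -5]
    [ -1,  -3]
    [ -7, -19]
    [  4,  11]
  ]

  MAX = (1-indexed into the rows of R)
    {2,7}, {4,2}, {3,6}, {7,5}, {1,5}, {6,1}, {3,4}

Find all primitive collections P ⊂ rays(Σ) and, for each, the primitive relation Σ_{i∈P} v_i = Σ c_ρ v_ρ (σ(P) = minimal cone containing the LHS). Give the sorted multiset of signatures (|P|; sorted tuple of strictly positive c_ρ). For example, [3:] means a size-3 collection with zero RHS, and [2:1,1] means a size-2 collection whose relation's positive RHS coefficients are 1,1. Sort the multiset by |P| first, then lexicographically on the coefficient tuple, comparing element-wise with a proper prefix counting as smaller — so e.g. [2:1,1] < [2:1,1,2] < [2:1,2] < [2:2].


The 14 primitive collections of Σ (r=7, n=2):

  P = {1,7}:  v_{1} + v_{7} = 0  →  sig = [2:]
  P = {2,5}:  v_{2} + v_{5} = 0  →  sig = [2:]
  P = {1,2}:  v_{1} + v_{2} = v_{3}  →  sig = [2:1]
  P = {1,3}:  v_{1} + v_{3} = v_{6}  →  sig = [2:1]
  P = {2,3}:  v_{2} + v_{3} = v_{4}  →  sig = [2:1]
  P = {3,5}:  v_{3} + v_{5} = v_{1}  →  sig = [2:1]
  P = {3,7}:  v_{3} + v_{7} = v_{2}  →  sig = [2:1]
  P = {4,5}:  v_{4} + v_{5} = v_{3}  →  sig = [2:1]
  P = {6,7}:  v_{6} + v_{7} = v_{3}  →  sig = [2:1]
  P = {1,4}:  v_{1} + v_{4} = 2·v_{3}  →  sig = [2:2]
  P = {2,6}:  v_{2} + v_{6} = 2·v_{3}  →  sig = [2:2]
  P = {4,7}:  v_{4} + v_{7} = 2·v_{2}  →  sig = [2:2]
  P = {5,6}:  v_{5} + v_{6} = 2·v_{1}  →  sig = [2:2]
  P = {4,6}:  v_{4} + v_{6} = 3·v_{3}  →  sig = [2:3]

Signatures (|P|; sorted positive RHS coefficients), sorted:
{ [2:] ×2,  [2:1] ×7,  [2:2] ×4,  [2:3] }


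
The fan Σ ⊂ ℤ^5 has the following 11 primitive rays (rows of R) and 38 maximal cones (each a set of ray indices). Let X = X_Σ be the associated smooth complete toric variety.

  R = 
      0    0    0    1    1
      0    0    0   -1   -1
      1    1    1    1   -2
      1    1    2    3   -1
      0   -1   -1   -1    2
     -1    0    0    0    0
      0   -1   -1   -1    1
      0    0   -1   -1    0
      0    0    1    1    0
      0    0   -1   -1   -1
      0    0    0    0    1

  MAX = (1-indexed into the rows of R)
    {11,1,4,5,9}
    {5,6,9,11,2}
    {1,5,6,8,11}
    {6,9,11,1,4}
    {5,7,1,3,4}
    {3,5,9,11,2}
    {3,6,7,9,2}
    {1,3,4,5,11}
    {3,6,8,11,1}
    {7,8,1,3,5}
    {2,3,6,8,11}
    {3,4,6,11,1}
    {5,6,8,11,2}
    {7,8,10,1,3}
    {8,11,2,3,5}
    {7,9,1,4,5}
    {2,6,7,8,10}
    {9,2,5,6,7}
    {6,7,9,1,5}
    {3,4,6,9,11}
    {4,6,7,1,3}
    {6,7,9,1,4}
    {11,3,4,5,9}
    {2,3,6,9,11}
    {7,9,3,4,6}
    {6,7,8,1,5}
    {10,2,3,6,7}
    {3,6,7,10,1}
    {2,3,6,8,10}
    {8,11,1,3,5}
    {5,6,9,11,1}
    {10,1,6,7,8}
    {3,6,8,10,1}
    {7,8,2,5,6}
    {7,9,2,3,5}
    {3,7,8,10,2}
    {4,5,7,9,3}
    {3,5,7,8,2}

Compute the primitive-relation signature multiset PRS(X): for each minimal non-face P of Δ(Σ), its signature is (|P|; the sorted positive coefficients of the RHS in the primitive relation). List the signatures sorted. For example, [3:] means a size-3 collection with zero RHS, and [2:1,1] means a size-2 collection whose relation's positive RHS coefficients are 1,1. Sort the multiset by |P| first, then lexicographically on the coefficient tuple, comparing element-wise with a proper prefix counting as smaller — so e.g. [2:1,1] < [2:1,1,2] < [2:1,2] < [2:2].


Δ(Σ) — 11 vertices, 13 min non-faces:

  P={1,2}:  v_{1} + v_{2} = 0  ⟹  sig = [2:]
  P={8,9}:  v_{8} + v_{9} = 0  ⟹  sig = [2:]
  P={7,11}:  v_{7} + v_{11} = v_{5}  ⟹  sig = [2:1]
  P={10,11}:  v_{10} + v_{11} = v_{8}  ⟹  sig = [2:1]
  P={2,4}:  v_{2} + v_{4} = v_{3} + v_{9}  ⟹  sig = [2:1,1]
  P={4,8}:  v_{4} + v_{8} = v_{1} + v_{3}  ⟹  sig = [2:1,1]
  P={5,10}:  v_{5} + v_{10} = v_{7} + v_{8}  ⟹  sig = [2:1,1]
  P={9,10}:  v_{9} + v_{10} = v_{3} + v_{6} + v_{7}  ⟹  sig = [2:1,1,1]
  P={4,10}:  v_{4} + v_{10} = v_{1} + 2·v_{3} + v_{6} + v_{7}  ⟹  sig = [2:1,1,1,2]
  P={3,5,6}:  v_{3} + v_{5} + v_{6} = 0  ⟹  sig = [3:]
  P={1,3,9}:  v_{1} + v_{3} + v_{9} = v_{4}  ⟹  sig = [3:1]
  P={4,5,6}:  v_{4} + v_{5} + v_{6} = v_{1} + v_{9}  ⟹  sig = [3:1,1]
  P={3,6,7,8}:  v_{3} + v_{6} + v_{7} + v_{8} = v_{10}  ⟹  sig = [4:1]

Signatures (|P|; sorted positive RHS coefficients), sorted:
    [2:]
    [2:]
    [2:1]
    [2:1]
    [2:1,1]
    [2:1,1]
    [2:1,1]
    [2:1,1,1]
    [2:1,1,1,2]
    [3:]
    [3:1]
    [3:1,1]
    [4:1]


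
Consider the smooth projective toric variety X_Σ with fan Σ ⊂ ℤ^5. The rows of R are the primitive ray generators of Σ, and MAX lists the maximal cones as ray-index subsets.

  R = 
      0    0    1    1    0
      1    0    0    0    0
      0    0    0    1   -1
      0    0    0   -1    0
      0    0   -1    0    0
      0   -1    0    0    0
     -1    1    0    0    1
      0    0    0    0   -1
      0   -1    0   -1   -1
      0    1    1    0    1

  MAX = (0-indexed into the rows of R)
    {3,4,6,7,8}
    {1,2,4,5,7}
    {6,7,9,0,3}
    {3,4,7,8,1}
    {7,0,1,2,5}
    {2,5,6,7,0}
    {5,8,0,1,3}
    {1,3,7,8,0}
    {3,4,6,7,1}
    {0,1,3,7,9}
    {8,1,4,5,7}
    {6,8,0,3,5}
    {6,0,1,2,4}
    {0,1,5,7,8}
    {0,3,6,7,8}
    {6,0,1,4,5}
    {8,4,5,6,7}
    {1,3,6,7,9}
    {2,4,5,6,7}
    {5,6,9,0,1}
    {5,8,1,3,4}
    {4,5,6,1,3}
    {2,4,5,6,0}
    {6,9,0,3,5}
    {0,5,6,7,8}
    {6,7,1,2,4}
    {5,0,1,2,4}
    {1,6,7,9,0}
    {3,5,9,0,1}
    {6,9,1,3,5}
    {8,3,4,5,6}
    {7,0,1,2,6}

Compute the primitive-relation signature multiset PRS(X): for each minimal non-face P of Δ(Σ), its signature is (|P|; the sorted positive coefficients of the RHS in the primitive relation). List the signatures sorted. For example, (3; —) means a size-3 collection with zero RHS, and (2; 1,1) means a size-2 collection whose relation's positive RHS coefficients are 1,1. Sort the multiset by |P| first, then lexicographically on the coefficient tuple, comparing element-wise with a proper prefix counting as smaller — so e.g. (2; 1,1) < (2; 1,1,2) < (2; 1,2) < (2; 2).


Δ(Σ) — 10 vertices, 14 min non-faces:

  P={2,3}:  v_{2} + v_{3} = v_{7}  ⇒ sig = (2; 1)
  P={4,9}:  v_{4} + v_{9} = v_{1} + v_{6}  ⇒ sig = (2; 1,1)
  P={2,9}:  v_{2} + v_{9} = v_{0} + v_{1} + v_{6} + v_{7}  ⇒ sig = (2; 1,1,1,1)
  P={2,8}:  v_{2} + v_{8} = v_{5} + 2·v_{7}  ⇒ sig = (2; 1,2)
  P={8,9}:  v_{8} + v_{9} = v_{0} + 2·v_{3}  ⇒ sig = (2; 1,2)
  P={0,3,4}:  v_{0} + v_{3} + v_{4} = 0  ⇒ sig = (3; —)
  P={0,4,7}:  v_{0} + v_{4} + v_{7} = v_{2}  ⇒ sig = (3; 1)
  P={1,6,8}:  v_{1} + v_{6} + v_{8} = v_{3}  ⇒ sig = (3; 1)
  P={3,5,7}:  v_{3} + v_{5} + v_{7} = v_{8}  ⇒ sig = (3; 1)
  P={0,4,8}:  v_{0} + v_{4} + v_{8} = v_{5} + v_{7}  ⇒ sig = (3; 1,1)
  P={5,7,9}:  v_{5} + v_{7} + v_{9} = v_{0} + v_{3}  ⇒ sig = (3; 1,1)
  P={1,5,6,7}:  v_{1} + v_{5} + v_{6} + v_{7} = 0  ⇒ sig = (4; —)
  P={0,1,3,6}:  v_{0} + v_{1} + v_{3} + v_{6} = v_{9}  ⇒ sig = (4; 1)
  P={1,2,5,6}:  v_{1} + v_{2} + v_{5} + v_{6} = v_{0} + v_{4}  ⇒ sig = (4; 1,1)

Sorted signature multiset PRS(X):
    |P|=2: 5 collections, coeffs (1), (1,1), (1,1,1,1), (1,2), (1,2)
    |P|=3: 6 collections, coeffs (), (1), (1), (1), (1,1), (1,1)
    |P|=4: 3 collections, coeffs (), (1), (1,1)


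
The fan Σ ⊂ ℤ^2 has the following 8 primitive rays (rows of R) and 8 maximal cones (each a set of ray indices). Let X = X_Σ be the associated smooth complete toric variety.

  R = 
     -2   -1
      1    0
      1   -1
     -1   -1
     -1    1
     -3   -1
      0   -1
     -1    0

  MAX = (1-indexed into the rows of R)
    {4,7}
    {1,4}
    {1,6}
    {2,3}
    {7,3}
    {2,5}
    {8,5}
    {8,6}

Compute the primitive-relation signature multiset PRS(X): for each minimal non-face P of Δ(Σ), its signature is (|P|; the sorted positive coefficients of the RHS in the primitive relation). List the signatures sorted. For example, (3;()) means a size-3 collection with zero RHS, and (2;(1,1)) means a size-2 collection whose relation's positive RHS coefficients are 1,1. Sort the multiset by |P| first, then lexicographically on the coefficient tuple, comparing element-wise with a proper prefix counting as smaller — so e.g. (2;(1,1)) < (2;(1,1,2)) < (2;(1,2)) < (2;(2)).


20 collections generate NE(X_Σ); each relation:

  P = {2,8}:  v_{2} + v_{8} = 0  →  sig = (2;())
  P = {3,5}:  v_{3} + v_{5} = 0  →  sig = (2;())
  P = {1,2}:  v_{1} + v_{2} = v_{4}  →  sig = (2;(1))
  P = {1,8}:  v_{1} + v_{8} = v_{6}  →  sig = (2;(1))
  P = {2,4}:  v_{2} + v_{4} = v_{7}  →  sig = (2;(1))
  P = {2,6}:  v_{2} + v_{6} = v_{1}  →  sig = (2;(1))
  P = {2,7}:  v_{2} + v_{7} = v_{3}  →  sig = (2;(1))
  P = {3,8}:  v_{3} + v_{8} = v_{7}  →  sig = (2;(1))
  P = {4,8}:  v_{4} + v_{8} = v_{1}  →  sig = (2;(1))
  P = {5,7}:  v_{5} + v_{7} = v_{8}  →  sig = (2;(1))
  P = {7,8}:  v_{7} + v_{8} = v_{4}  →  sig = (2;(1))
  P = {1,3}:  v_{1} + v_{3} = v_{4} + v_{7}  →  sig = (2;(1,1))
  P = {6,7}:  v_{6} + v_{7} = v_{1} + v_{4}  →  sig = (2;(1,1))
  P = {1,7}:  v_{1} + v_{7} = 2·v_{4}  →  sig = (2;(2))
  P = {3,4}:  v_{3} + v_{4} = 2·v_{7}  →  sig = (2;(2))
  P = {3,6}:  v_{3} + v_{6} = 2·v_{4}  →  sig = (2;(2))
  P = {4,5}:  v_{4} + v_{5} = 2·v_{8}  →  sig = (2;(2))
  P = {4,6}:  v_{4} + v_{6} = 2·v_{1}  →  sig = (2;(2))
  P = {1,5}:  v_{1} + v_{5} = 3·v_{8}  →  sig = (2;(3))
  P = {5,6}:  v_{5} + v_{6} = 4·v_{8}  →  sig = (2;(4))

Sorted signature multiset PRS(X):
[(2;()), (2;()), (2;(1)), (2;(1)), (2;(1)), (2;(1)), (2;(1)), (2;(1)), (2;(1)), (2;(1)), (2;(1)), (2;(1,1)), (2;(1,1)), (2;(2)), (2;(2)), (2;(2)), (2;(2)), (2;(2)), (2;(3)), (2;(4))]


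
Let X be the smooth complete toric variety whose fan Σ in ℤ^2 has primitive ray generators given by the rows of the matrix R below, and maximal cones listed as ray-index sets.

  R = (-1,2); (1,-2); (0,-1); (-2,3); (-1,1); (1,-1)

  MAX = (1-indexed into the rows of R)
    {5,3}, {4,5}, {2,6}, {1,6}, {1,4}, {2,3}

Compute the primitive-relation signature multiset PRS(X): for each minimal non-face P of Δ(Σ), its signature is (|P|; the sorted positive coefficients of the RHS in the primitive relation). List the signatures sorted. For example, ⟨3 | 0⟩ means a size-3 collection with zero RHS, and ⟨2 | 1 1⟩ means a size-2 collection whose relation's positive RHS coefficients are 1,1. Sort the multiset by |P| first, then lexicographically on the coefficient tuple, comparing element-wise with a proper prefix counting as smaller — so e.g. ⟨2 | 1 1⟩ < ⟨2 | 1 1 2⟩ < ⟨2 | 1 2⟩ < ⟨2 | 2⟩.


Σ has 9 primitive collections:

  {1,2}:  v_{1} + v_{2} = 0  ⇒ sig = ⟨2 | 0⟩
  {5,6}:  v_{5} + v_{6} = 0  ⇒ sig = ⟨2 | 0⟩
  {1,3}:  v_{1} + v_{3} = v_{5}  ⇒ sig = ⟨2 | 1⟩
  {1,5}:  v_{1} + v_{5} = v_{4}  ⇒ sig = ⟨2 | 1⟩
  {2,4}:  v_{2} + v_{4} = v_{5}  ⇒ sig = ⟨2 | 1⟩
  {2,5}:  v_{2} + v_{5} = v_{3}  ⇒ sig = ⟨2 | 1⟩
  {3,6}:  v_{3} + v_{6} = v_{2}  ⇒ sig = ⟨2 | 1⟩
  {4,6}:  v_{4} + v_{6} = v_{1}  ⇒ sig = ⟨2 | 1⟩
  {3,4}:  v_{3} + v_{4} = 2·v_{5}  ⇒ sig = ⟨2 | 2⟩

Signatures (|P|; sorted positive RHS coefficients), sorted:
    |P|=2: 9 collections, coeffs (), (), (1), (1), (1), (1), (1), (1), (2)


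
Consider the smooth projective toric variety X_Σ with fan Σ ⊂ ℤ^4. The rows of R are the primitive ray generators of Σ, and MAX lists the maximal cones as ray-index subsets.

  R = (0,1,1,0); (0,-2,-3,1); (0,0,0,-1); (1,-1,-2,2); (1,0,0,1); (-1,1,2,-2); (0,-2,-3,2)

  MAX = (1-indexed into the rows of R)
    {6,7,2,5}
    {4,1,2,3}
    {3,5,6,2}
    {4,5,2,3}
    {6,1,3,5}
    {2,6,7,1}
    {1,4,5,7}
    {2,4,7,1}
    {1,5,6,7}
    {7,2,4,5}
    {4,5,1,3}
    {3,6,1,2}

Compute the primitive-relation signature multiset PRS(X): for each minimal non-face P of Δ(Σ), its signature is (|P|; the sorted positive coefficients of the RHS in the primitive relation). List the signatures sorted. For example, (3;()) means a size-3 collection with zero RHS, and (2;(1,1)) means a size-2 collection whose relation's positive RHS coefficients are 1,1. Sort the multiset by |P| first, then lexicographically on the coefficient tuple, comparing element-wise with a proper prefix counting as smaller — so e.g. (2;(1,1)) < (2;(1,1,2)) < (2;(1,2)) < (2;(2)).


The 3 primitive collections of Σ (r=7, n=4):

  P={4,6}:  v_{4} + v_{6} = 0  ⟹  sig = (2;())
  P={3,7}:  v_{3} + v_{7} = v_{2}  ⟹  sig = (2;(1))
  P={1,2,5}:  v_{1} + v_{2} + v_{5} = v_{4}  ⟹  sig = (3;(1))

so the primitive-relation signature multiset is
    |P|=2: 2 collections, coeffs (), (1)
    |P|=3: 1 collection, coeffs (1)


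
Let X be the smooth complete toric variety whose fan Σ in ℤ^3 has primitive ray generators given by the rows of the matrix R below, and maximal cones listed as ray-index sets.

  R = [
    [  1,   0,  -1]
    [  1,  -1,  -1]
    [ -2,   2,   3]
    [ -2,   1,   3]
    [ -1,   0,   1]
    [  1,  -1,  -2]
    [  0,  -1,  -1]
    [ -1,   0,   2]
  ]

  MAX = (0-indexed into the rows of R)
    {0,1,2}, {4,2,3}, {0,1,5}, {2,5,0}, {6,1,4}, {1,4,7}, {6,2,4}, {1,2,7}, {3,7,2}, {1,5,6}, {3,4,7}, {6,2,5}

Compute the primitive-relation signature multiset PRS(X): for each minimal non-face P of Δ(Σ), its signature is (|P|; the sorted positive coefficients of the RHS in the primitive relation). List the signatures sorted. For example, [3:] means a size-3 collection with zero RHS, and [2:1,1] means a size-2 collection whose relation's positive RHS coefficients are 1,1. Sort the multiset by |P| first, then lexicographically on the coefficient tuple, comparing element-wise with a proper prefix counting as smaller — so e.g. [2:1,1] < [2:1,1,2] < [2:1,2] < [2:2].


The 14 primitive collections of Σ (r=8, n=3):

  P={0,4}:  v_{0} + v_{4} = 0  →  sig = [2:]
  P={0,6}:  v_{0} + v_{6} = v_{5}  →  sig = [2:1]
  P={1,3}:  v_{1} + v_{3} = v_{7}  →  sig = [2:1]
  P={3,5}:  v_{3} + v_{5} = v_{4}  →  sig = [2:1]
  P={4,5}:  v_{4} + v_{5} = v_{6}  →  sig = [2:1]
  P={0,3}:  v_{0} + v_{3} = v_{1} + v_{2}  →  sig = [2:1,1]
  P={5,7}:  v_{5} + v_{7} = v_{1} + v_{4}  →  sig = [2:1,1]
  P={0,7}:  v_{0} + v_{7} = 2·v_{1} + v_{2}  →  sig = [2:1,2]
  P={6,7}:  v_{6} + v_{7} = v_{1} + 2·v_{4}  →  sig = [2:1,2]
  P={3,6}:  v_{3} + v_{6} = 2·v_{4}  →  sig = [2:2]
  P={1,2,5}:  v_{1} + v_{2} + v_{5} = 0  →  sig = [3:]
  P={1,2,4}:  v_{1} + v_{2} + v_{4} = v_{3}  →  sig = [3:1]
  P={1,2,6}:  v_{1} + v_{2} + v_{6} = v_{4}  →  sig = [3:1]
  P={2,4,7}:  v_{2} + v_{4} + v_{7} = 2·v_{3}  →  sig = [3:2]

so the primitive-relation signature multiset is
{ [2:],  [2:1] ×4,  [2:1,1] ×2,  [2:1,2] ×2,  [2:2],  [3:],  [3:1] ×2,  [3:2] }


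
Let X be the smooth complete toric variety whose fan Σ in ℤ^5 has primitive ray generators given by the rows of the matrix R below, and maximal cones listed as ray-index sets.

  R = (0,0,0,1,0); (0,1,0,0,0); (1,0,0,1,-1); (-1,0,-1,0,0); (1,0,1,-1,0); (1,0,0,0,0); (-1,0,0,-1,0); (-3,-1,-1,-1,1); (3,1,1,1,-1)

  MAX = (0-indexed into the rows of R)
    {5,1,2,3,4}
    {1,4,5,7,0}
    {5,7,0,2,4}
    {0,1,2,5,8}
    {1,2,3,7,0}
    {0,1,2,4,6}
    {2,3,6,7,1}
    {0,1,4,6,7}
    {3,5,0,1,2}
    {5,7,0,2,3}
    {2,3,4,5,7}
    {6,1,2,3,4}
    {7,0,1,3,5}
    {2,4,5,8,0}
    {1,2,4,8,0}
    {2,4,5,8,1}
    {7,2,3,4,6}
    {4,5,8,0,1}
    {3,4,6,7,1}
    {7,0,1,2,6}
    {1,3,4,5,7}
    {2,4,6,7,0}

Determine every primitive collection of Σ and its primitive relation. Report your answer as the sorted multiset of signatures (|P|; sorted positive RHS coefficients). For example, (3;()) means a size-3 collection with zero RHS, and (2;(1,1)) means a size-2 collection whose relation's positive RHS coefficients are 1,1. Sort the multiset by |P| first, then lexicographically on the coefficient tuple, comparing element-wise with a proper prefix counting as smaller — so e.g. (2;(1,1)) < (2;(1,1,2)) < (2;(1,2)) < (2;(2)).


9 minimal non-faces of Δ(Σ) (on 9 rays):

  {7,8}:  v_{7} + v_{8} = 0  →  sig = (2;())
  {5,6}:  v_{5} + v_{6} = v_{3} + v_{4}  →  sig = (2;(1,1))
  {3,8}:  v_{3} + v_{8} = v_{1} + v_{2} + v_{5}  →  sig = (2;(1,1,1))
  {6,8}:  v_{6} + v_{8} = v_{1} + v_{2} + v_{4}  →  sig = (2;(1,1,1))
  {0,3,4}:  v_{0} + v_{3} + v_{4} = 0  →  sig = (3;())
  {0,3,6}:  v_{0} + v_{3} + v_{6} = v_{1} + v_{2} + v_{7}  →  sig = (3;(1,1,1))
  {1,2,4,7}:  v_{1} + v_{2} + v_{4} + v_{7} = v_{6}  →  sig = (4;(1))
  {1,2,5,7}:  v_{1} + v_{2} + v_{5} + v_{7} = v_{3}  →  sig = (4;(1))
  {0,1,2,4,5}:  v_{0} + v_{1} + v_{2} + v_{4} + v_{5} = v_{8}  →  sig = (5;(1))

Signatures (|P|; sorted positive RHS coefficients), sorted:
{ (2;()),  (2;(1,1)),  (2;(1,1,1)) ×2,  (3;()),  (3;(1,1,1)),  (4;(1)) ×2,  (5;(1)) }


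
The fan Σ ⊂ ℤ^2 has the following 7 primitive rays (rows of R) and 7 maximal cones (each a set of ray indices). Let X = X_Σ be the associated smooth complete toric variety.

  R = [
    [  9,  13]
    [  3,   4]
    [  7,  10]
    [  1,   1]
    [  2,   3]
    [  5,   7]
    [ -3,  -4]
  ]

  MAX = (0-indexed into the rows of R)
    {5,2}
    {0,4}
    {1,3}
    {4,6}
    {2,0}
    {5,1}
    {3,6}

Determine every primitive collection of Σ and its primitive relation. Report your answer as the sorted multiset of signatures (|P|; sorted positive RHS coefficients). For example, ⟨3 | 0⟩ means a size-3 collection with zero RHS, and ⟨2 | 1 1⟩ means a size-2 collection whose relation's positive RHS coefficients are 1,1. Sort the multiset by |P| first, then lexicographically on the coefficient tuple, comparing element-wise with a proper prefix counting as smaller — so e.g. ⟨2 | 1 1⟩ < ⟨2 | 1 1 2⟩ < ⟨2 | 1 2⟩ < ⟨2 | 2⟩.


Minimal non-faces — 14 found among 7 rays, 7 max cones:

  {1,6}:  v_{1} + v_{6} = 0 — sig = ⟨2 | 0⟩
  {1,4}:  v_{1} + v_{4} = v_{5} — sig = ⟨2 | 1⟩
  {2,4}:  v_{2} + v_{4} = v_{0} — sig = ⟨2 | 1⟩
  {3,4}:  v_{3} + v_{4} = v_{1} — sig = ⟨2 | 1⟩
  {4,5}:  v_{4} + v_{5} = v_{2} — sig = ⟨2 | 1⟩
  {5,6}:  v_{5} + v_{6} = v_{4} — sig = ⟨2 | 1⟩
  {0,1}:  v_{0} + v_{1} = v_{2} + v_{5} — sig = ⟨2 | 1 1⟩
  {2,3}:  v_{2} + v_{3} = v_{1} + v_{5} — sig = ⟨2 | 1 1⟩
  {0,3}:  v_{0} + v_{3} = 2·v_{5} — sig = ⟨2 | 2⟩
  {0,5}:  v_{0} + v_{5} = 2·v_{2} — sig = ⟨2 | 2⟩
  {1,2}:  v_{1} + v_{2} = 2·v_{5} — sig = ⟨2 | 2⟩
  {2,6}:  v_{2} + v_{6} = 2·v_{4} — sig = ⟨2 | 2⟩
  {3,5}:  v_{3} + v_{5} = 2·v_{1} — sig = ⟨2 | 2⟩
  {0,6}:  v_{0} + v_{6} = 3·v_{4} — sig = ⟨2 | 3⟩

Signatures (|P|; sorted positive RHS coefficients), sorted:
{ ⟨2 | 0⟩,  ⟨2 | 1⟩ ×5,  ⟨2 | 1 1⟩ ×2,  ⟨2 | 2⟩ ×5,  ⟨2 | 3⟩ }


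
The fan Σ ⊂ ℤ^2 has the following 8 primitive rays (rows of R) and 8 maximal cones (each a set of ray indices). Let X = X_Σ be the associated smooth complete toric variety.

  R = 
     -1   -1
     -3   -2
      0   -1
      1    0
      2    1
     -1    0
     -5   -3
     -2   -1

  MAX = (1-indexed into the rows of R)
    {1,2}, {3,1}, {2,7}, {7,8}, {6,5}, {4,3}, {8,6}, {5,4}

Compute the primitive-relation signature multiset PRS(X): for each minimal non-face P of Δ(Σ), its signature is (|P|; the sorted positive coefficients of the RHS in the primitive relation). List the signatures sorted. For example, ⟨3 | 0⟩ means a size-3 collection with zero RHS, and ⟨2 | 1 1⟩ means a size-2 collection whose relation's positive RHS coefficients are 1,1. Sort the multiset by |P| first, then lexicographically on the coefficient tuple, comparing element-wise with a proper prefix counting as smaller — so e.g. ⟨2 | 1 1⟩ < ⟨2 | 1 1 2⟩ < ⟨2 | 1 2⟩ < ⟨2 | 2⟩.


The 20 primitive collections of Σ (r=8, n=2):

  P={4,6}:  v_{4} + v_{6} = 0 ; sig = ⟨2 | 0⟩
  P={5,8}:  v_{5} + v_{8} = 0 ; sig = ⟨2 | 0⟩
  P={1,4}:  v_{1} + v_{4} = v_{3} ; sig = ⟨2 | 1⟩
  P={1,5}:  v_{1} + v_{5} = v_{4} ; sig = ⟨2 | 1⟩
  P={1,6}:  v_{1} + v_{6} = v_{8} ; sig = ⟨2 | 1⟩
  P={1,8}:  v_{1} + v_{8} = v_{2} ; sig = ⟨2 | 1⟩
  P={2,5}:  v_{2} + v_{5} = v_{1} ; sig = ⟨2 | 1⟩
  P={2,8}:  v_{2} + v_{8} = v_{7} ; sig = ⟨2 | 1⟩
  P={3,6}:  v_{3} + v_{6} = v_{1} ; sig = ⟨2 | 1⟩
  P={4,8}:  v_{4} + v_{8} = v_{1} ; sig = ⟨2 | 1⟩
  P={5,7}:  v_{5} + v_{7} = v_{2} ; sig = ⟨2 | 1⟩
  P={4,7}:  v_{4} + v_{7} = v_{1} + v_{2} ; sig = ⟨2 | 1 1⟩
  P={3,7}:  v_{3} + v_{7} = 2·v_{1} + v_{2} ; sig = ⟨2 | 1 2⟩
  P={1,7}:  v_{1} + v_{7} = 2·v_{2} ; sig = ⟨2 | 2⟩
  P={2,4}:  v_{2} + v_{4} = 2·v_{1} ; sig = ⟨2 | 2⟩
  P={2,6}:  v_{2} + v_{6} = 2·v_{8} ; sig = ⟨2 | 2⟩
  P={3,5}:  v_{3} + v_{5} = 2·v_{4} ; sig = ⟨2 | 2⟩
  P={3,8}:  v_{3} + v_{8} = 2·v_{1} ; sig = ⟨2 | 2⟩
  P={2,3}:  v_{2} + v_{3} = 3·v_{1} ; sig = ⟨2 | 3⟩
  P={6,7}:  v_{6} + v_{7} = 3·v_{8} ; sig = ⟨2 | 3⟩

Signatures (|P|; sorted positive RHS coefficients), sorted:
{ ⟨2 | 0⟩ ×2,  ⟨2 | 1⟩ ×9,  ⟨2 | 1 1⟩,  ⟨2 | 1 2⟩,  ⟨2 | 2⟩ ×5,  ⟨2 | 3⟩ ×2 }


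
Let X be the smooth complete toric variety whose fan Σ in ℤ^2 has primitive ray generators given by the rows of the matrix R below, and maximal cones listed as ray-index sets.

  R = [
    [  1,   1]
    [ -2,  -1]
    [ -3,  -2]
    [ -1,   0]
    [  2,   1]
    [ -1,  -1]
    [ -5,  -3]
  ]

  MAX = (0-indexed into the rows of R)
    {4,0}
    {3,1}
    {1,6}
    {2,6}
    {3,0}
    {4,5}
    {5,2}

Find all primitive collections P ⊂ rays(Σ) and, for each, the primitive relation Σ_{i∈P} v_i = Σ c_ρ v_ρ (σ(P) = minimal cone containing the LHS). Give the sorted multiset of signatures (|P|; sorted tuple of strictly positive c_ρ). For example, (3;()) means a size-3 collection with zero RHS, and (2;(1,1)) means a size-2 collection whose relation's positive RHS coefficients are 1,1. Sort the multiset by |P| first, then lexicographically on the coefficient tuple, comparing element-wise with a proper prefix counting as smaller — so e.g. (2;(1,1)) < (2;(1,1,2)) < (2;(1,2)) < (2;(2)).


The 14 primitive collections of Σ (r=7, n=2):

  P = {0,5}:  v_{0} + v_{5} = 0 — sig = (2;())
  P = {1,4}:  v_{1} + v_{4} = 0 — sig = (2;())
  P = {0,1}:  v_{0} + v_{1} = v_{3} — sig = (2;(1))
  P = {0,2}:  v_{0} + v_{2} = v_{1} — sig = (2;(1))
  P = {1,2}:  v_{1} + v_{2} = v_{6} — sig = (2;(1))
  P = {1,5}:  v_{1} + v_{5} = v_{2} — sig = (2;(1))
  P = {2,4}:  v_{2} + v_{4} = v_{5} — sig = (2;(1))
  P = {3,4}:  v_{3} + v_{4} = v_{0} — sig = (2;(1))
  P = {3,5}:  v_{3} + v_{5} = v_{1} — sig = (2;(1))
  P = {4,6}:  v_{4} + v_{6} = v_{2} — sig = (2;(1))
  P = {0,6}:  v_{0} + v_{6} = 2·v_{1} — sig = (2;(2))
  P = {2,3}:  v_{2} + v_{3} = 2·v_{1} — sig = (2;(2))
  P = {5,6}:  v_{5} + v_{6} = 2·v_{2} — sig = (2;(2))
  P = {3,6}:  v_{3} + v_{6} = 3·v_{1} — sig = (2;(3))

Sorted signature multiset PRS(X):
[(2;()), (2;()), (2;(1)), (2;(1)), (2;(1)), (2;(1)), (2;(1)), (2;(1)), (2;(1)), (2;(1)), (2;(2)), (2;(2)), (2;(2)), (2;(3))]


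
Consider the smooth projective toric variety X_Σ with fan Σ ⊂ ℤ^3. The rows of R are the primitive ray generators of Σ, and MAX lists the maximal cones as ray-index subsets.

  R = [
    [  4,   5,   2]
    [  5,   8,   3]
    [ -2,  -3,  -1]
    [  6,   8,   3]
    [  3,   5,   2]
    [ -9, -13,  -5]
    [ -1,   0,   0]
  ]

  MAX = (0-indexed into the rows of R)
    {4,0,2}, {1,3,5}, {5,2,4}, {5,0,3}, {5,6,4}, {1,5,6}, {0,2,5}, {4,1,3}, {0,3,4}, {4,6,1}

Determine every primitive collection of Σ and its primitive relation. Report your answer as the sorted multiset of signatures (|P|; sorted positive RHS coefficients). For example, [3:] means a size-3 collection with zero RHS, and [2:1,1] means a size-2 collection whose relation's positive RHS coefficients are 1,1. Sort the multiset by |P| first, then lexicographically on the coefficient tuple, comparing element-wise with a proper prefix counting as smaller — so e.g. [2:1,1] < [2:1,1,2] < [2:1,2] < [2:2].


9 collections generate NE(X_Σ); each relation:

  P={0,6}:  v_{0} + v_{6} = v_{4} — sig = [2:1]
  P={1,2}:  v_{1} + v_{2} = v_{4} — sig = [2:1]
  P={2,3}:  v_{2} + v_{3} = v_{0} — sig = [2:1]
  P={3,6}:  v_{3} + v_{6} = v_{1} — sig = [2:1]
  P={0,1}:  v_{0} + v_{1} = v_{3} + v_{4} — sig = [2:1,1]
  P={2,6}:  v_{2} + v_{6} = 2·v_{4} + v_{5} — sig = [2:1,2]
  P={3,4,5}:  v_{3} + v_{4} + v_{5} = 0 — sig = [3:]
  P={0,4,5}:  v_{0} + v_{4} + v_{5} = v_{2} — sig = [3:1]
  P={1,4,5}:  v_{1} + v_{4} + v_{5} = v_{6} — sig = [3:1]

Sorted signature multiset PRS(X):
[[2:1], [2:1], [2:1], [2:1], [2:1,1], [2:1,2], [3:], [3:1], [3:1]]


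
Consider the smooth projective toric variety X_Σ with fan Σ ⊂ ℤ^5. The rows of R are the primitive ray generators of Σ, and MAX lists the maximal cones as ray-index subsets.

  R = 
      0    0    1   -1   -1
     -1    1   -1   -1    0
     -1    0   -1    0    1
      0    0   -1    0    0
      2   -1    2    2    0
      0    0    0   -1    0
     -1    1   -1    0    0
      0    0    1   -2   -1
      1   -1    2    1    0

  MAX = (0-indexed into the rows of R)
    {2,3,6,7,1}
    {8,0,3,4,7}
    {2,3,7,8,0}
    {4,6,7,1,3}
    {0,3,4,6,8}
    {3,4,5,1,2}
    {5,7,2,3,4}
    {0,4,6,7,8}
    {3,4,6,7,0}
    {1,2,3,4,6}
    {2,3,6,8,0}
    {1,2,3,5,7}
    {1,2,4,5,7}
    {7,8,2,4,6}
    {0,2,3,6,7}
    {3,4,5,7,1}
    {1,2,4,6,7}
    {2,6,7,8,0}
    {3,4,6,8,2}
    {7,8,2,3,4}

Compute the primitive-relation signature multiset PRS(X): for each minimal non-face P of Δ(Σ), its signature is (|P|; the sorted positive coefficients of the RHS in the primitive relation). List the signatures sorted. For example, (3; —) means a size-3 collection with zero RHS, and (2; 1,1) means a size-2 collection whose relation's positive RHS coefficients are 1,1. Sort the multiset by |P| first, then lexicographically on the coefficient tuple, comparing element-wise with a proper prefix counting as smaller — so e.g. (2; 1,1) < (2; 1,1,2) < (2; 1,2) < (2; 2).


The 9 primitive collections of Σ (r=9, n=5):

  {0,5}:  v_{0} + v_{5} = v_{7}  ⟹  sig = (2; 1)
  {5,6}:  v_{5} + v_{6} = v_{1}  ⟹  sig = (2; 1)
  {0,1}:  v_{0} + v_{1} = v_{6} + v_{7}  ⟹  sig = (2; 1,1)
  {5,8}:  v_{5} + v_{8} = v_{2} + v_{4} + v_{7}  ⟹  sig = (2; 1,1,1)
  {1,8}:  v_{1} + v_{8} = v_{2} + v_{4} + v_{6} + v_{7}  ⟹  sig = (2; 1,1,1,1)
  {0,2,4}:  v_{0} + v_{2} + v_{4} = v_{8}  ⟹  sig = (3; 1)
  {3,6,7,8}:  v_{3} + v_{6} + v_{7} + v_{8} = v_{0}  ⟹  sig = (4; 1)
  {2,3,4,6,7}:  v_{2} + v_{3} + v_{4} + v_{6} + v_{7} = 0  ⟹  sig = (5; —)
  {1,2,3,4,7}:  v_{1} + v_{2} + v_{3} + v_{4} + v_{7} = v_{5}  ⟹  sig = (5; 1)

Hence PRS(X_Σ) =
{ (2; 1) ×2,  (2; 1,1),  (2; 1,1,1),  (2; 1,1,1,1),  (3; 1),  (4; 1),  (5; —),  (5; 1) }


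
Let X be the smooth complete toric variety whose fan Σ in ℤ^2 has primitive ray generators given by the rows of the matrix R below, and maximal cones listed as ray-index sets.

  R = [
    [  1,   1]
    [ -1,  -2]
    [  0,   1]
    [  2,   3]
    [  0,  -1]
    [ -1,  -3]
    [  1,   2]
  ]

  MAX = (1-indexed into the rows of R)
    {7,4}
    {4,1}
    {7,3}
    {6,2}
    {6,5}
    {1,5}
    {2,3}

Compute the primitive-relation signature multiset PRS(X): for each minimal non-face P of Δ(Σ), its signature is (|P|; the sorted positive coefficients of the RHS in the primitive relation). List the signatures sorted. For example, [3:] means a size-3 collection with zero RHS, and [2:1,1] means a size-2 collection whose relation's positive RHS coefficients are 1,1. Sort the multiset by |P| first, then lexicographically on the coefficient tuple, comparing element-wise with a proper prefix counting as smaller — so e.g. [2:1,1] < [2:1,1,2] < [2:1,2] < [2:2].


Σ has 14 primitive collections:

  • {2,7}:  v_{2} + v_{7} = 0  ⇒ sig = [2:]
  • {3,5}:  v_{3} + v_{5} = 0  ⇒ sig = [2:]
  • {1,2}:  v_{1} + v_{2} = v_{5}  ⇒ sig = [2:1]
  • {1,3}:  v_{1} + v_{3} = v_{7}  ⇒ sig = [2:1]
  • {1,7}:  v_{1} + v_{7} = v_{4}  ⇒ sig = [2:1]
  • {2,4}:  v_{2} + v_{4} = v_{1}  ⇒ sig = [2:1]
  • {2,5}:  v_{2} + v_{5} = v_{6}  ⇒ sig = [2:1]
  • {3,6}:  v_{3} + v_{6} = v_{2}  ⇒ sig = [2:1]
  • {5,7}:  v_{5} + v_{7} = v_{1}  ⇒ sig = [2:1]
  • {6,7}:  v_{6} + v_{7} = v_{5}  ⇒ sig = [2:1]
  • {4,6}:  v_{4} + v_{6} = v_{1} + v_{5}  ⇒ sig = [2:1,1]
  • {1,6}:  v_{1} + v_{6} = 2·v_{5}  ⇒ sig = [2:2]
  • {3,4}:  v_{3} + v_{4} = 2·v_{7}  ⇒ sig = [2:2]
  • {4,5}:  v_{4} + v_{5} = 2·v_{1}  ⇒ sig = [2:2]

Sorted signature multiset PRS(X):
[[2:], [2:], [2:1], [2:1], [2:1], [2:1], [2:1], [2:1], [2:1], [2:1], [2:1,1], [2:2], [2:2], [2:2]]
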